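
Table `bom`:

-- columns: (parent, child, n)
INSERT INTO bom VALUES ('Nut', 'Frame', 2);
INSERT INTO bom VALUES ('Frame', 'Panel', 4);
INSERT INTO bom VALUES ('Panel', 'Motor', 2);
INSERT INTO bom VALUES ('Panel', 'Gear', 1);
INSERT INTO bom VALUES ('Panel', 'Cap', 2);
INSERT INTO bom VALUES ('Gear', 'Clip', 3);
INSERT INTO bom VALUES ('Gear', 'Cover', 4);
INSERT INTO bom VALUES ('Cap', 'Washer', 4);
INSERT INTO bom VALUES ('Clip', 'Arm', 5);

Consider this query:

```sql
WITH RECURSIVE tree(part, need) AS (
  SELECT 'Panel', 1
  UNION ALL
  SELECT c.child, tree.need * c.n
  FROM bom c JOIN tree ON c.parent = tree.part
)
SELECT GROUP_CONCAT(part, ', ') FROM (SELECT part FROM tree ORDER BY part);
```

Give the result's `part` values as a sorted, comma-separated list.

Arm, Cap, Clip, Cover, Gear, Motor, Panel, Washer

Base: (Panel, need=1).
Iteration 1: components of {Panel} -> Cap = 1*2 = 2, Gear = 1*1 = 1, Motor = 1*2 = 2.
Iteration 2: components of {Cap,Gear,Motor} -> Clip = 1*3 = 3, Cover = 1*4 = 4, Washer = 2*4 = 8.
Iteration 3: components of {Clip,Cover,Washer} -> Arm = 3*5 = 15.
Iteration 4: no further components; recursion stops.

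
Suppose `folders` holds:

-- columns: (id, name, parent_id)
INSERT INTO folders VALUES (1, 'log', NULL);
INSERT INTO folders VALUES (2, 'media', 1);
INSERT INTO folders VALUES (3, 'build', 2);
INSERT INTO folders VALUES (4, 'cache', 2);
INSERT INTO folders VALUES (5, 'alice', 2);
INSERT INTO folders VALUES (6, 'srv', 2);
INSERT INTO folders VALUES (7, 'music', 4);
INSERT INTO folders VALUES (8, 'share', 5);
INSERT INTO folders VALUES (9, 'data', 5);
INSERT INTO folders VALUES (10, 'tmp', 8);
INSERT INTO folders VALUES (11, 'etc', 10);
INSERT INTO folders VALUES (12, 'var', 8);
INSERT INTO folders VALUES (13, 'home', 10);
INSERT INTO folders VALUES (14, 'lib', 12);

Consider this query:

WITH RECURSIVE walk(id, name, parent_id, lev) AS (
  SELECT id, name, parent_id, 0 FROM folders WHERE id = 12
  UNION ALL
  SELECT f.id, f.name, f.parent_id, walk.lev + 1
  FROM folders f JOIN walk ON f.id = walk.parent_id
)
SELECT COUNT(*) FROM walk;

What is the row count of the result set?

5

Base: id=12 (var), parent_id=8, lev 0.
Iteration 1: join on id=8 -> share (id 8, parent_id=5, lev 1).
Iteration 2: join on id=5 -> alice (id 5, parent_id=2, lev 2).
Iteration 3: join on id=2 -> media (id 2, parent_id=1, lev 3).
Iteration 4: join on id=1 -> log (id 1, parent_id=NULL, lev 4).
Iteration 5: parent_id is NULL; no match; recursion stops.
Total rows emitted: 5.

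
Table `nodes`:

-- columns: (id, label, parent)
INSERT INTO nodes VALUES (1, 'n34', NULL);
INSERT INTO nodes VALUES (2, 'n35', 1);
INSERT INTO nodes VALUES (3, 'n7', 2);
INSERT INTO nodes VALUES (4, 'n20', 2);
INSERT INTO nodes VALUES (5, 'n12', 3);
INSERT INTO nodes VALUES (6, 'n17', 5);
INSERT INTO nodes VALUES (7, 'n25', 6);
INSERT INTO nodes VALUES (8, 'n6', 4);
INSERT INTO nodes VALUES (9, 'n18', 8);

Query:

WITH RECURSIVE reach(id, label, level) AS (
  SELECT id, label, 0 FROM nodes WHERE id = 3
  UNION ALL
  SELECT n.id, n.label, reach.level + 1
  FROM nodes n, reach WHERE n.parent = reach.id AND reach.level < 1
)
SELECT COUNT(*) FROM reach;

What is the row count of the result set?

Base: id=3 (n7) at level 0.
Iteration 1: rows with parent in {3} -> n12 (id 5, level 1).
Iteration 2: level < 1 fails for all current rows; recursion stops.
Total rows emitted: 2.

2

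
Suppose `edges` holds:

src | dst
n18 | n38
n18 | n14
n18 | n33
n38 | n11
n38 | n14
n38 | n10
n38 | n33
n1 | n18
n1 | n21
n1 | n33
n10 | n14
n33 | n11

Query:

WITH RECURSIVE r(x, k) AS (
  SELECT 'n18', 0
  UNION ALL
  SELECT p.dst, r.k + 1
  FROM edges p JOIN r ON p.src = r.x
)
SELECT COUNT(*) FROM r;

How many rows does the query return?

11

Base: (n18, k=0).
Iteration 1: edges from {n18} -> (n14, k=1), (n33, k=1), (n38, k=1).
Iteration 2: edges from {n14,n33,n38} -> (n10, k=2), (n11, k=2) x2, (n14, k=2), (n33, k=2). [UNION ALL keeps all 5 new rows, including repeats]
Iteration 3: edges from {n10,n11,n14,n33} -> (n11, k=3), (n14, k=3).
Iteration 4: no outgoing edges from {n11,n14}; recursion stops.
Total rows emitted: 11.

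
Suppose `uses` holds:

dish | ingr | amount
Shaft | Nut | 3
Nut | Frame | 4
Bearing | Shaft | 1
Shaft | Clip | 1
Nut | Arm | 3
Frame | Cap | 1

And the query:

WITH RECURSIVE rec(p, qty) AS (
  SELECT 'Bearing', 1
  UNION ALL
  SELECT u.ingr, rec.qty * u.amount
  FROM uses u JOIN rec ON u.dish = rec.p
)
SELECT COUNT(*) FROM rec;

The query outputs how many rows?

Base: (Bearing, qty=1).
Iteration 1: components of {Bearing} -> Shaft = 1*1 = 1.
Iteration 2: components of {Shaft} -> Clip = 1*1 = 1, Nut = 1*3 = 3.
Iteration 3: components of {Clip,Nut} -> Arm = 3*3 = 9, Frame = 3*4 = 12.
Iteration 4: components of {Arm,Frame} -> Cap = 12*1 = 12.
Iteration 5: no further components; recursion stops.
Total rows emitted: 7.

7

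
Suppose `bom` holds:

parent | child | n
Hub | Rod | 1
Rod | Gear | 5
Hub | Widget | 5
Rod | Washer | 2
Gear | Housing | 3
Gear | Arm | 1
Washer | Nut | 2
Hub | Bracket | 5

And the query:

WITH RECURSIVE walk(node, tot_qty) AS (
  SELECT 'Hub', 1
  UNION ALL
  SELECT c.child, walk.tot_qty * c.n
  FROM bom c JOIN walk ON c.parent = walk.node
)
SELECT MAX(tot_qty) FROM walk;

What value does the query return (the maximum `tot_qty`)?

Base: (Hub, tot_qty=1).
Iteration 1: components of {Hub} -> Bracket = 1*5 = 5, Rod = 1*1 = 1, Widget = 1*5 = 5.
Iteration 2: components of {Bracket,Rod,Widget} -> Gear = 1*5 = 5, Washer = 1*2 = 2.
Iteration 3: components of {Gear,Washer} -> Arm = 5*1 = 5, Housing = 5*3 = 15, Nut = 2*2 = 4.
Iteration 4: no further components; recursion stops.
tot_qty values: 1, 1, 5, 5, 5, 2, 15, 5, 4; the maximum is 15.

15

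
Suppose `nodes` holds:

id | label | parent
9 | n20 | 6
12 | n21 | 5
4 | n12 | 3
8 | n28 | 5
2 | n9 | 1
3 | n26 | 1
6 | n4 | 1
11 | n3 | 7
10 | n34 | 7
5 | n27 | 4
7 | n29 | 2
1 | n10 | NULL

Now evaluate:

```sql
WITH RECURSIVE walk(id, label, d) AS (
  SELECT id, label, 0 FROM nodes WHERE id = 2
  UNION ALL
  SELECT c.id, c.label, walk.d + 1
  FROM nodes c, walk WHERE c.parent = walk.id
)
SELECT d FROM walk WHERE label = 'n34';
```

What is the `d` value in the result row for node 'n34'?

Base: id=2 (n9) at d 0.
Iteration 1: rows with parent in {2} -> n29 (id 7, d 1).
Iteration 2: rows with parent in {7} -> n34 (id 10, d 2), n3 (id 11, d 2).
Iteration 3: no rows with parent in {10,11}; recursion stops.

2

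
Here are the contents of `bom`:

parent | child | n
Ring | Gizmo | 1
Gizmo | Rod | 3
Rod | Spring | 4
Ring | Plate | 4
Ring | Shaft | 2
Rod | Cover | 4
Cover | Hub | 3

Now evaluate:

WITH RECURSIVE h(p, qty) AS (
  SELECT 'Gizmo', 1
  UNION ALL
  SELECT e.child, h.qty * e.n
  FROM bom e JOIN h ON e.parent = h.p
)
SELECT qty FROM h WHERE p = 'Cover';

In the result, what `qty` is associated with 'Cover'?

12

Base: (Gizmo, qty=1).
Iteration 1: components of {Gizmo} -> Rod = 1*3 = 3.
Iteration 2: components of {Rod} -> Cover = 3*4 = 12, Spring = 3*4 = 12.
Iteration 3: components of {Cover,Spring} -> Hub = 12*3 = 36.
Iteration 4: no further components; recursion stops.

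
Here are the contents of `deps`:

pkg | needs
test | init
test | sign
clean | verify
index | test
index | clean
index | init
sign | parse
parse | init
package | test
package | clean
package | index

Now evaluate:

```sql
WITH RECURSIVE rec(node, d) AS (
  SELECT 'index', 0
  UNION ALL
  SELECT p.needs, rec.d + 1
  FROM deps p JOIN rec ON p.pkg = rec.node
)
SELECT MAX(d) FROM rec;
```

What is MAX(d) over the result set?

4

Base: (index, d=0).
Iteration 1: edges from {index} -> (clean, d=1), (init, d=1), (test, d=1).
Iteration 2: edges from {clean,init,test} -> (init, d=2), (sign, d=2), (verify, d=2).
Iteration 3: edges from {init,sign,verify} -> (parse, d=3).
Iteration 4: edges from {parse} -> (init, d=4).
Iteration 5: no outgoing edges from {init}; recursion stops.
d values: 0, 1, 1, 1, 2, 2, 2, 3, 4; the maximum is 4.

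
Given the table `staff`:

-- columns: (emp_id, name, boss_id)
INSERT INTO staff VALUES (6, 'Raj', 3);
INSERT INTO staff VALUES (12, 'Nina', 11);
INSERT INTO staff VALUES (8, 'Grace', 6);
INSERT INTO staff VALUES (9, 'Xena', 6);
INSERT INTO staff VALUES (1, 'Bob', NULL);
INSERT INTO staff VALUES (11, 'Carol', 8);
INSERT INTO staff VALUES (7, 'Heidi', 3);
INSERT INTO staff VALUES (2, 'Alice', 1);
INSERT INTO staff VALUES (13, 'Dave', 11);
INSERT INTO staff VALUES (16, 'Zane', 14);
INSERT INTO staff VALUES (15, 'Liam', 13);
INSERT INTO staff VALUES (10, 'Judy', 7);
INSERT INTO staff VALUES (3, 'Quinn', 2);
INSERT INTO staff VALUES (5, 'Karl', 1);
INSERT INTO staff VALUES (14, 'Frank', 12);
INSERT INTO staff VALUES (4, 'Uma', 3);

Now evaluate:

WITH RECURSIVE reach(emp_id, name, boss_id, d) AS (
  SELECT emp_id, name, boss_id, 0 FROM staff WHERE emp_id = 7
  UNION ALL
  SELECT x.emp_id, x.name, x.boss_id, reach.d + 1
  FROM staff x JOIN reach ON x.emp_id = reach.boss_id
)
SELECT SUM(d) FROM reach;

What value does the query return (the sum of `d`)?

6

Base: emp_id=7 (Heidi), boss_id=3, d 0.
Iteration 1: join on emp_id=3 -> Quinn (id 3, boss_id=2, d 1).
Iteration 2: join on emp_id=2 -> Alice (id 2, boss_id=1, d 2).
Iteration 3: join on emp_id=1 -> Bob (id 1, boss_id=NULL, d 3).
Iteration 4: boss_id is NULL; no match; recursion stops.
SUM(d) = 0 + 1 + 2 + 3 = 6.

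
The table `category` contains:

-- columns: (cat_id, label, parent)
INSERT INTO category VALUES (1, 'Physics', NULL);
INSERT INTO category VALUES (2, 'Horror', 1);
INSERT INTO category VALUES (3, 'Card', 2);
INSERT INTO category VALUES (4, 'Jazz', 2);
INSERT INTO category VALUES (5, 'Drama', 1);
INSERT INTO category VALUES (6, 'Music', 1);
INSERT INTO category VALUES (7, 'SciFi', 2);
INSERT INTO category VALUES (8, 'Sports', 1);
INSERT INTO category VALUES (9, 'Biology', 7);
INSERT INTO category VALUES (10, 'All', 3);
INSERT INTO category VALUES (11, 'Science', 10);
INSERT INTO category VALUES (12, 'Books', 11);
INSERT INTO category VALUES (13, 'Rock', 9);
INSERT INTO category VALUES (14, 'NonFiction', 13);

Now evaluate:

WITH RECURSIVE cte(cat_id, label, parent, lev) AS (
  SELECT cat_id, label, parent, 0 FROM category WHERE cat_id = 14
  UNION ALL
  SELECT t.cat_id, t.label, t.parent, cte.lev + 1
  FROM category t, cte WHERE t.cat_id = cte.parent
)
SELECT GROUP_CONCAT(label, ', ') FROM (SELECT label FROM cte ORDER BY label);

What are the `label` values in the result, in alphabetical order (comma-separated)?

Base: cat_id=14 (NonFiction), parent=13, lev 0.
Iteration 1: join on cat_id=13 -> Rock (id 13, parent=9, lev 1).
Iteration 2: join on cat_id=9 -> Biology (id 9, parent=7, lev 2).
Iteration 3: join on cat_id=7 -> SciFi (id 7, parent=2, lev 3).
Iteration 4: join on cat_id=2 -> Horror (id 2, parent=1, lev 4).
Iteration 5: join on cat_id=1 -> Physics (id 1, parent=NULL, lev 5).
Iteration 6: parent is NULL; no match; recursion stops.

Biology, Horror, NonFiction, Physics, Rock, SciFi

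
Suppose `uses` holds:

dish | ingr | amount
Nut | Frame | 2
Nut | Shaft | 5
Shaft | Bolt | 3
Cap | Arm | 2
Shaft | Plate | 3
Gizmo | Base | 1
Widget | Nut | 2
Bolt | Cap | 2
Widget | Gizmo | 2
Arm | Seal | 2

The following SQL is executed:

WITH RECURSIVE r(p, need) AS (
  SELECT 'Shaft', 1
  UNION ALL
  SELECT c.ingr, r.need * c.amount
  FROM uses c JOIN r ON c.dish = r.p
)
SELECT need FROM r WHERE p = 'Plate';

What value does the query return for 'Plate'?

Base: (Shaft, need=1).
Iteration 1: components of {Shaft} -> Bolt = 1*3 = 3, Plate = 1*3 = 3.
Iteration 2: components of {Bolt,Plate} -> Cap = 3*2 = 6.
Iteration 3: components of {Cap} -> Arm = 6*2 = 12.
Iteration 4: components of {Arm} -> Seal = 12*2 = 24.
Iteration 5: no further components; recursion stops.

3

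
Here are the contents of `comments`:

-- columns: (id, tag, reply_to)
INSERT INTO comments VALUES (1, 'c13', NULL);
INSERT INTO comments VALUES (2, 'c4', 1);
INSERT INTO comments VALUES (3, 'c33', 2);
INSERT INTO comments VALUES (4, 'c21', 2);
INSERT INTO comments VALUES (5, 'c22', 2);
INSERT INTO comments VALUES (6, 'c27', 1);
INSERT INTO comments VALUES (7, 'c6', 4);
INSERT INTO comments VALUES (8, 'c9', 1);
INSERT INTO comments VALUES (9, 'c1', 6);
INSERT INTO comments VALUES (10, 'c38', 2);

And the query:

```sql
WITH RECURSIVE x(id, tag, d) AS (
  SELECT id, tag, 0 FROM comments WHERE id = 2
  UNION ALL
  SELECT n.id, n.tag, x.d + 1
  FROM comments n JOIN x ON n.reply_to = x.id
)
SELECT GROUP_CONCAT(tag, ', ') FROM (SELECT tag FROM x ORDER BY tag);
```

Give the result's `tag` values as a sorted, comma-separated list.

Base: id=2 (c4) at d 0.
Iteration 1: rows with reply_to in {2} -> c33 (id 3, d 1), c21 (id 4, d 1), c22 (id 5, d 1), c38 (id 10, d 1).
Iteration 2: rows with reply_to in {3,4,5,10} -> c6 (id 7, d 2).
Iteration 3: no rows with reply_to in {7}; recursion stops.

c21, c22, c33, c38, c4, c6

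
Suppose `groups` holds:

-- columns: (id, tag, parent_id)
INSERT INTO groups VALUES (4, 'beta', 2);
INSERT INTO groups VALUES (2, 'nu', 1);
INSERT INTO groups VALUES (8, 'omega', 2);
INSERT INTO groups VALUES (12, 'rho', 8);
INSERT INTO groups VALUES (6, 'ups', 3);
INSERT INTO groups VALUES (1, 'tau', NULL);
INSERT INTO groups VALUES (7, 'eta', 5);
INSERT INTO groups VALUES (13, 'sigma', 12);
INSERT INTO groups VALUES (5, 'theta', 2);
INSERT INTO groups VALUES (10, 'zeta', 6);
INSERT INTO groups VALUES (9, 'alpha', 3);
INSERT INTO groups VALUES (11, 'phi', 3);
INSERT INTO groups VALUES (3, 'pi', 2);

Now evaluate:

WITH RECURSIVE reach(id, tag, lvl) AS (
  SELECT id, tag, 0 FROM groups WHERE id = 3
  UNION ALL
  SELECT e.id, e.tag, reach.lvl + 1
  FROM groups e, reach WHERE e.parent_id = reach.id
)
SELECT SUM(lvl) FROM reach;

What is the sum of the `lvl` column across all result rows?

Base: id=3 (pi) at lvl 0.
Iteration 1: rows with parent_id in {3} -> ups (id 6, lvl 1), alpha (id 9, lvl 1), phi (id 11, lvl 1).
Iteration 2: rows with parent_id in {6,9,11} -> zeta (id 10, lvl 2).
Iteration 3: no rows with parent_id in {10}; recursion stops.
SUM(lvl) = 0 + 1 + 1 + 1 + 2 = 5.

5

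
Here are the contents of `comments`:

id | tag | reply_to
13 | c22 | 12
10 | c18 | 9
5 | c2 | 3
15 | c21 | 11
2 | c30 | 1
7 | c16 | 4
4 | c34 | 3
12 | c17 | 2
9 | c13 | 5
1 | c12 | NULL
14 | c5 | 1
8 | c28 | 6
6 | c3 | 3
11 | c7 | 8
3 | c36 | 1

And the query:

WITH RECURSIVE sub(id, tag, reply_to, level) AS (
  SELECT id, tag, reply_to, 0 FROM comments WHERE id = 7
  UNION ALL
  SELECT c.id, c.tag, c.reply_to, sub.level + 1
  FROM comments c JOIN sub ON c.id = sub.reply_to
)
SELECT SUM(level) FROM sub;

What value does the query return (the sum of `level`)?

6

Base: id=7 (c16), reply_to=4, level 0.
Iteration 1: join on id=4 -> c34 (id 4, reply_to=3, level 1).
Iteration 2: join on id=3 -> c36 (id 3, reply_to=1, level 2).
Iteration 3: join on id=1 -> c12 (id 1, reply_to=NULL, level 3).
Iteration 4: reply_to is NULL; no match; recursion stops.
SUM(level) = 0 + 1 + 2 + 3 = 6.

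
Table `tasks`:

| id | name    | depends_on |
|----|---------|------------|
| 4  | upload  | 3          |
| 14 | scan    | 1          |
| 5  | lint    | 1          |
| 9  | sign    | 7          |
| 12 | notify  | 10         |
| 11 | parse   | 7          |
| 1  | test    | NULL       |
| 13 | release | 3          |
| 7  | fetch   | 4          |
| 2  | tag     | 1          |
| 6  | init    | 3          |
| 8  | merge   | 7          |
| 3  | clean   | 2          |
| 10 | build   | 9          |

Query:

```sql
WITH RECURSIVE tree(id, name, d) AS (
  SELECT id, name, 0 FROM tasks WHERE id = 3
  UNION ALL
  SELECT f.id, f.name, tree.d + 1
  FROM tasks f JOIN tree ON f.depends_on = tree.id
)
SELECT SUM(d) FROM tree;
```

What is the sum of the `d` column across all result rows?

Base: id=3 (clean) at d 0.
Iteration 1: rows with depends_on in {3} -> upload (id 4, d 1), init (id 6, d 1), release (id 13, d 1).
Iteration 2: rows with depends_on in {4,6,13} -> fetch (id 7, d 2).
Iteration 3: rows with depends_on in {7} -> merge (id 8, d 3), sign (id 9, d 3), parse (id 11, d 3).
Iteration 4: rows with depends_on in {8,9,11} -> build (id 10, d 4).
Iteration 5: rows with depends_on in {10} -> notify (id 12, d 5).
Iteration 6: no rows with depends_on in {12}; recursion stops.
SUM(d) = 0 + 1 + 1 + 1 + 2 + 3 + 3 + 3 + 4 + 5 = 23.

23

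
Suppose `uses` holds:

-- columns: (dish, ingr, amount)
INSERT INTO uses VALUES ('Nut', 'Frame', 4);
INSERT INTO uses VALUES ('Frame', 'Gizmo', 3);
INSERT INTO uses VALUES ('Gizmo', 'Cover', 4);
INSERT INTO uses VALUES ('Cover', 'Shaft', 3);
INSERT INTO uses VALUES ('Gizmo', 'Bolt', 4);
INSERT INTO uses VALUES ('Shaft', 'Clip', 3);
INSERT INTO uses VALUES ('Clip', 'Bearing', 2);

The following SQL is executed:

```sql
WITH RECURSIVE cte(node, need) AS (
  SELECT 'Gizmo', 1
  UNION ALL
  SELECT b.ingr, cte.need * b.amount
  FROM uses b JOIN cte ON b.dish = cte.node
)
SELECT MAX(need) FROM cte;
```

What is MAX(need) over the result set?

72

Base: (Gizmo, need=1).
Iteration 1: components of {Gizmo} -> Bolt = 1*4 = 4, Cover = 1*4 = 4.
Iteration 2: components of {Bolt,Cover} -> Shaft = 4*3 = 12.
Iteration 3: components of {Shaft} -> Clip = 12*3 = 36.
Iteration 4: components of {Clip} -> Bearing = 36*2 = 72.
Iteration 5: no further components; recursion stops.
need values: 1, 4, 4, 12, 36, 72; the maximum is 72.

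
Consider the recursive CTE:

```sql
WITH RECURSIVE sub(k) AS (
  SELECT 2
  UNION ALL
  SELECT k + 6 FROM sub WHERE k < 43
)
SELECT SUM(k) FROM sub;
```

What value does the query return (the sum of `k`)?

Base: k=2.
Iteration 1: 2 < 43 holds -> k = 2 + 6 = 8.
Iteration 2: 8 < 43 holds -> k = 8 + 6 = 14.
Iteration 3: 14 < 43 holds -> k = 14 + 6 = 20.
Iteration 4: 20 < 43 holds -> k = 20 + 6 = 26.
Iteration 5: 26 < 43 holds -> k = 26 + 6 = 32.
Iteration 6: 32 < 43 holds -> k = 32 + 6 = 38.
Iteration 7: 38 < 43 holds -> k = 38 + 6 = 44.
Iteration 8: 44 < 43 fails; recursion stops.
SUM(k) = 2 + 8 + 14 + 20 + 26 + 32 + 38 + 44 = 184.

184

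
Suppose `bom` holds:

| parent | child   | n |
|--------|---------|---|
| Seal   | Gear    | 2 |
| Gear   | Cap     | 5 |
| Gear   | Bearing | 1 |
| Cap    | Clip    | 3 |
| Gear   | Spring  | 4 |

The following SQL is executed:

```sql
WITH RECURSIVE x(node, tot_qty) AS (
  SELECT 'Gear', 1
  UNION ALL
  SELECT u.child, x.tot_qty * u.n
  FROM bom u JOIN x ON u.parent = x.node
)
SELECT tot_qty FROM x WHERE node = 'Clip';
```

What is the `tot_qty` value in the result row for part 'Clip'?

Base: (Gear, tot_qty=1).
Iteration 1: components of {Gear} -> Bearing = 1*1 = 1, Cap = 1*5 = 5, Spring = 1*4 = 4.
Iteration 2: components of {Bearing,Cap,Spring} -> Clip = 5*3 = 15.
Iteration 3: no further components; recursion stops.

15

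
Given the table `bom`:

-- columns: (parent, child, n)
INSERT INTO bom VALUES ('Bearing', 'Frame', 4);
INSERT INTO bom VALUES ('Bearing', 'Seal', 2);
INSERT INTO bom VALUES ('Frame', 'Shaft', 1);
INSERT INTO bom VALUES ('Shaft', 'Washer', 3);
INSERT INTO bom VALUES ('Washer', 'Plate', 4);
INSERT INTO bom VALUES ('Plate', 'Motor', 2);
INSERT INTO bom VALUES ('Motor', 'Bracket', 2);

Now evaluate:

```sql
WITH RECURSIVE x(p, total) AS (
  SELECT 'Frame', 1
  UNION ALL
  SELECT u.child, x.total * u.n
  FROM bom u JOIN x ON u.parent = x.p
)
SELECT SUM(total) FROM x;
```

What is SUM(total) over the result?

Base: (Frame, total=1).
Iteration 1: components of {Frame} -> Shaft = 1*1 = 1.
Iteration 2: components of {Shaft} -> Washer = 1*3 = 3.
Iteration 3: components of {Washer} -> Plate = 3*4 = 12.
Iteration 4: components of {Plate} -> Motor = 12*2 = 24.
Iteration 5: components of {Motor} -> Bracket = 24*2 = 48.
Iteration 6: no further components; recursion stops.
SUM(total) = 1 + 1 + 3 + 12 + 24 + 48 = 89.

89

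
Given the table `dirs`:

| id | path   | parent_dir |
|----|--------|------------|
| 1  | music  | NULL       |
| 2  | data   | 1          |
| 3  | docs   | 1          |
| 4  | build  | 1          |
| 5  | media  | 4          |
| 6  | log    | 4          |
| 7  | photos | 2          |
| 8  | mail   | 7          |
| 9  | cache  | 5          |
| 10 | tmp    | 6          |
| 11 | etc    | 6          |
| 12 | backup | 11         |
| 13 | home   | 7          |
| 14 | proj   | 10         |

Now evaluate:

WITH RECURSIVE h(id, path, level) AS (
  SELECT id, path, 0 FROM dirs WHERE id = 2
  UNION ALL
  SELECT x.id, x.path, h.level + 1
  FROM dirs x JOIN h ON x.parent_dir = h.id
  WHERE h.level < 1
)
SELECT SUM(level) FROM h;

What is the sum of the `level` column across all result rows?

1

Base: id=2 (data) at level 0.
Iteration 1: rows with parent_dir in {2} -> photos (id 7, level 1).
Iteration 2: level < 1 fails for all current rows; recursion stops.
SUM(level) = 0 + 1 = 1.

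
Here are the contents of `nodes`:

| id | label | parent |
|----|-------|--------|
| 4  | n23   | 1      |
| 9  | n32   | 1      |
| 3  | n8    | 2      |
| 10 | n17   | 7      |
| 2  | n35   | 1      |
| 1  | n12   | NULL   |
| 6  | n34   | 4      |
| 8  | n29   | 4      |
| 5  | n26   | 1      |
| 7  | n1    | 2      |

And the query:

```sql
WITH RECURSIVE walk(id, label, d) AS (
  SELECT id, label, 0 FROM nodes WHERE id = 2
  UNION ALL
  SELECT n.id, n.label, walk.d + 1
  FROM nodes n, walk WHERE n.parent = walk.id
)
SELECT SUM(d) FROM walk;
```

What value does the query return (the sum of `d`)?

Base: id=2 (n35) at d 0.
Iteration 1: rows with parent in {2} -> n8 (id 3, d 1), n1 (id 7, d 1).
Iteration 2: rows with parent in {3,7} -> n17 (id 10, d 2).
Iteration 3: no rows with parent in {10}; recursion stops.
SUM(d) = 0 + 1 + 1 + 2 = 4.

4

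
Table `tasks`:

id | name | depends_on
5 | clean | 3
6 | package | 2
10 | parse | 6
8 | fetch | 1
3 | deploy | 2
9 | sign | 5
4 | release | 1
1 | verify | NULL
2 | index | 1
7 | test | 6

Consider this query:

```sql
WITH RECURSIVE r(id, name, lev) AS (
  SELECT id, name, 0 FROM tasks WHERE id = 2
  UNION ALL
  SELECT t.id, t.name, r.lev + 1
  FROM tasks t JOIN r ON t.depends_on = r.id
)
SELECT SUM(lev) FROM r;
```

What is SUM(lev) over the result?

11

Base: id=2 (index) at lev 0.
Iteration 1: rows with depends_on in {2} -> deploy (id 3, lev 1), package (id 6, lev 1).
Iteration 2: rows with depends_on in {3,6} -> clean (id 5, lev 2), test (id 7, lev 2), parse (id 10, lev 2).
Iteration 3: rows with depends_on in {5,7,10} -> sign (id 9, lev 3).
Iteration 4: no rows with depends_on in {9}; recursion stops.
SUM(lev) = 0 + 1 + 1 + 2 + 2 + 2 + 3 = 11.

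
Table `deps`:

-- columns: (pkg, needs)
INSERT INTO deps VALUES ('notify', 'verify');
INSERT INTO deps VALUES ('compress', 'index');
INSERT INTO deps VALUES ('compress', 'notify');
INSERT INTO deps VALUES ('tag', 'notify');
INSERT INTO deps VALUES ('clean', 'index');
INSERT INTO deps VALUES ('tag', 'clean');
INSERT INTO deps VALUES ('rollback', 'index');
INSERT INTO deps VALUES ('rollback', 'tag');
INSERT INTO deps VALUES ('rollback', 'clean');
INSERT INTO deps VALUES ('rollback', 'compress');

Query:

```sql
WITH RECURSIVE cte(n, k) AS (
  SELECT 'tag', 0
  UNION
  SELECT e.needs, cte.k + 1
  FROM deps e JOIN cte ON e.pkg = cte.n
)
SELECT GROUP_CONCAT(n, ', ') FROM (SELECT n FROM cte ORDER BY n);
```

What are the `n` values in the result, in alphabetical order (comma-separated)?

Base: (tag, k=0).
Iteration 1: edges from {tag} -> (clean, k=1), (notify, k=1).
Iteration 2: edges from {clean,notify} -> (index, k=2), (verify, k=2).
Iteration 3: no outgoing edges from {index,verify}; recursion stops.

clean, index, notify, tag, verify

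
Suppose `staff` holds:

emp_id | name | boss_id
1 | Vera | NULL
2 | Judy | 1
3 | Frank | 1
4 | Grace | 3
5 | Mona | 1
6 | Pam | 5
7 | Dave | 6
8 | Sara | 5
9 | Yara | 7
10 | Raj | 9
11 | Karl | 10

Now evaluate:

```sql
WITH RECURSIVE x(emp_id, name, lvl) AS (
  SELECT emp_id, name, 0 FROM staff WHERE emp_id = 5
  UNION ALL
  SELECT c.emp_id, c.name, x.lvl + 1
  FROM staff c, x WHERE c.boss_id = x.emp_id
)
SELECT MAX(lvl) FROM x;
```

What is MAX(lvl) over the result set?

Base: emp_id=5 (Mona) at lvl 0.
Iteration 1: rows with boss_id in {5} -> Pam (id 6, lvl 1), Sara (id 8, lvl 1).
Iteration 2: rows with boss_id in {6,8} -> Dave (id 7, lvl 2).
Iteration 3: rows with boss_id in {7} -> Yara (id 9, lvl 3).
Iteration 4: rows with boss_id in {9} -> Raj (id 10, lvl 4).
Iteration 5: rows with boss_id in {10} -> Karl (id 11, lvl 5).
Iteration 6: no rows with boss_id in {11}; recursion stops.
lvl values: 0, 1, 1, 2, 3, 4, 5; the maximum is 5.

5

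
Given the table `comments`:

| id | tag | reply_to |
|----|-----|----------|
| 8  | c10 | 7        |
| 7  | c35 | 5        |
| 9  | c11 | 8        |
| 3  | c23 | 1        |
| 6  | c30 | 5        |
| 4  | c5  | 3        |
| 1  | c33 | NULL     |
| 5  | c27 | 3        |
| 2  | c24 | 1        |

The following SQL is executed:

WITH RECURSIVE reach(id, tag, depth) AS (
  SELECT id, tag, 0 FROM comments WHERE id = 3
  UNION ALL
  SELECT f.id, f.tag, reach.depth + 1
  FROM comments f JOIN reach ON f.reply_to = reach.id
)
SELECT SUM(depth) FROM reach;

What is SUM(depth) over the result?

Base: id=3 (c23) at depth 0.
Iteration 1: rows with reply_to in {3} -> c5 (id 4, depth 1), c27 (id 5, depth 1).
Iteration 2: rows with reply_to in {4,5} -> c30 (id 6, depth 2), c35 (id 7, depth 2).
Iteration 3: rows with reply_to in {6,7} -> c10 (id 8, depth 3).
Iteration 4: rows with reply_to in {8} -> c11 (id 9, depth 4).
Iteration 5: no rows with reply_to in {9}; recursion stops.
SUM(depth) = 0 + 1 + 1 + 2 + 2 + 3 + 4 = 13.

13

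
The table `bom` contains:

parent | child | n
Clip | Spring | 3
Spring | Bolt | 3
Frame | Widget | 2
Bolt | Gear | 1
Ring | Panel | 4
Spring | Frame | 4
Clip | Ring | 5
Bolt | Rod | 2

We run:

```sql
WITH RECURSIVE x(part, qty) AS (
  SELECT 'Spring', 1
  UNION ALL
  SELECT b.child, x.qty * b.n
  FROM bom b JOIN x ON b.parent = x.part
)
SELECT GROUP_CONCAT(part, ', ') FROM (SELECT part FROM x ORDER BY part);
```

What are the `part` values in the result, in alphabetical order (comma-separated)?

Bolt, Frame, Gear, Rod, Spring, Widget

Base: (Spring, qty=1).
Iteration 1: components of {Spring} -> Bolt = 1*3 = 3, Frame = 1*4 = 4.
Iteration 2: components of {Bolt,Frame} -> Gear = 3*1 = 3, Rod = 3*2 = 6, Widget = 4*2 = 8.
Iteration 3: no further components; recursion stops.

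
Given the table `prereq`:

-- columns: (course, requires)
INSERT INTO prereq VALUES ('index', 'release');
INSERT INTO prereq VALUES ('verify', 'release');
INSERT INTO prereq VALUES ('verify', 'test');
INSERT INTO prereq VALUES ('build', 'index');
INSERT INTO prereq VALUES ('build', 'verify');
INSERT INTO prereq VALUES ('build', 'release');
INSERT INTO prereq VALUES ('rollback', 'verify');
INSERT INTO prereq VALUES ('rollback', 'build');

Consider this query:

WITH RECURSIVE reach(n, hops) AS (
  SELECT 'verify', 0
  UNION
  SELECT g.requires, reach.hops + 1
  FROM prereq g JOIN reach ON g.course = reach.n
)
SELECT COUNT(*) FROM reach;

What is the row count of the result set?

3

Base: (verify, hops=0).
Iteration 1: edges from {verify} -> (release, hops=1), (test, hops=1).
Iteration 2: no outgoing edges from {release,test}; recursion stops.
Total rows emitted: 3.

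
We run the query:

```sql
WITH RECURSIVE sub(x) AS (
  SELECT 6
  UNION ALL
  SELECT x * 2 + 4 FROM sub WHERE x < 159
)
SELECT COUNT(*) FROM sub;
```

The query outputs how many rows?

Base: x=6.
Iteration 1: 6 < 159 holds -> x = 6 * 2 + 4 = 16.
Iteration 2: 16 < 159 holds -> x = 16 * 2 + 4 = 36.
Iteration 3: 36 < 159 holds -> x = 36 * 2 + 4 = 76.
Iteration 4: 76 < 159 holds -> x = 76 * 2 + 4 = 156.
Iteration 5: 156 < 159 holds -> x = 156 * 2 + 4 = 316.
Iteration 6: 316 < 159 fails; recursion stops.
Total rows emitted: 6.

6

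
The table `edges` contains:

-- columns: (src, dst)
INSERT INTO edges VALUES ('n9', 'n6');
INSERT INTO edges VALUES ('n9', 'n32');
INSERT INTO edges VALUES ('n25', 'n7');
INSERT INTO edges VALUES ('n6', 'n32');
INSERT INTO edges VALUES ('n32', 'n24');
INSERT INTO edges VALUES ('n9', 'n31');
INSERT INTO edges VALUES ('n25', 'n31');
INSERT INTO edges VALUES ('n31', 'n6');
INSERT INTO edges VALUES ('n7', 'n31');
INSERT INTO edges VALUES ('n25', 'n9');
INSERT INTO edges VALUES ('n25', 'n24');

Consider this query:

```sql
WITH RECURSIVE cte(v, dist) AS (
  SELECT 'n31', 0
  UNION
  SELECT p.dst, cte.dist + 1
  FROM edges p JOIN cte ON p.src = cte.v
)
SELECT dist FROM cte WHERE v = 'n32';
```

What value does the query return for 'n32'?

2

Base: (n31, dist=0).
Iteration 1: edges from {n31} -> (n6, dist=1).
Iteration 2: edges from {n6} -> (n32, dist=2).
Iteration 3: edges from {n32} -> (n24, dist=3).
Iteration 4: no outgoing edges from {n24}; recursion stops.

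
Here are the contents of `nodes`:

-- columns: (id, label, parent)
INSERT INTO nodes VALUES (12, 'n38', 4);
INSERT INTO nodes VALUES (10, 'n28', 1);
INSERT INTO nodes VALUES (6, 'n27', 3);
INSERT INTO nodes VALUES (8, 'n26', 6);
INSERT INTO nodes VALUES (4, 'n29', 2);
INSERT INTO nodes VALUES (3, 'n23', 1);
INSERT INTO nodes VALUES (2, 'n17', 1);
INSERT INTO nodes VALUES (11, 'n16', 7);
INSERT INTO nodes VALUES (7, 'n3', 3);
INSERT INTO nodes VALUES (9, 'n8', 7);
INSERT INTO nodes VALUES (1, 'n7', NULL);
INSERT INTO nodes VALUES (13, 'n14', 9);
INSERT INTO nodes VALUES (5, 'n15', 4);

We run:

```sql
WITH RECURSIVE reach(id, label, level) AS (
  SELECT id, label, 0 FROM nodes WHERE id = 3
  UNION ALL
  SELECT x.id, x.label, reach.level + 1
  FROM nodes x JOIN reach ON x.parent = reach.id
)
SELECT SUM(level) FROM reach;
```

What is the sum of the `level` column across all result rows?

11

Base: id=3 (n23) at level 0.
Iteration 1: rows with parent in {3} -> n27 (id 6, level 1), n3 (id 7, level 1).
Iteration 2: rows with parent in {6,7} -> n26 (id 8, level 2), n8 (id 9, level 2), n16 (id 11, level 2).
Iteration 3: rows with parent in {8,9,11} -> n14 (id 13, level 3).
Iteration 4: no rows with parent in {13}; recursion stops.
SUM(level) = 0 + 1 + 1 + 2 + 2 + 2 + 3 = 11.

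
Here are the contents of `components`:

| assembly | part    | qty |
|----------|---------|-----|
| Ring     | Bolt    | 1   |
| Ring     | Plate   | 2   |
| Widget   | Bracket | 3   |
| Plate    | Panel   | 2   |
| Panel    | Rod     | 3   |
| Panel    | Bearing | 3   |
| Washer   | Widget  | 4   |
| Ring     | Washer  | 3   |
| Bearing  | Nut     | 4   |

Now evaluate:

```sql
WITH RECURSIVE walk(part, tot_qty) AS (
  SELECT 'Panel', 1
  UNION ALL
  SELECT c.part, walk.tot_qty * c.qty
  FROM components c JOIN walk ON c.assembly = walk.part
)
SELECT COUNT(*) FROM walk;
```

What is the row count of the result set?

Base: (Panel, tot_qty=1).
Iteration 1: components of {Panel} -> Bearing = 1*3 = 3, Rod = 1*3 = 3.
Iteration 2: components of {Bearing,Rod} -> Nut = 3*4 = 12.
Iteration 3: no further components; recursion stops.
Total rows emitted: 4.

4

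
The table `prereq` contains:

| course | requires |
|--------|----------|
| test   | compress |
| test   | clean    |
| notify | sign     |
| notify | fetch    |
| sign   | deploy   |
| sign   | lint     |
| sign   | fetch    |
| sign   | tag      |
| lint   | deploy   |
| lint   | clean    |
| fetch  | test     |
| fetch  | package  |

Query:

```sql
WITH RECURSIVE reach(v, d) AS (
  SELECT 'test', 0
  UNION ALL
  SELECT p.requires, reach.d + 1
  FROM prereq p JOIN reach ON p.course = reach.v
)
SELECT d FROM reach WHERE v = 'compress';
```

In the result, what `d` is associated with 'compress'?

1

Base: (test, d=0).
Iteration 1: edges from {test} -> (clean, d=1), (compress, d=1).
Iteration 2: no outgoing edges from {clean,compress}; recursion stops.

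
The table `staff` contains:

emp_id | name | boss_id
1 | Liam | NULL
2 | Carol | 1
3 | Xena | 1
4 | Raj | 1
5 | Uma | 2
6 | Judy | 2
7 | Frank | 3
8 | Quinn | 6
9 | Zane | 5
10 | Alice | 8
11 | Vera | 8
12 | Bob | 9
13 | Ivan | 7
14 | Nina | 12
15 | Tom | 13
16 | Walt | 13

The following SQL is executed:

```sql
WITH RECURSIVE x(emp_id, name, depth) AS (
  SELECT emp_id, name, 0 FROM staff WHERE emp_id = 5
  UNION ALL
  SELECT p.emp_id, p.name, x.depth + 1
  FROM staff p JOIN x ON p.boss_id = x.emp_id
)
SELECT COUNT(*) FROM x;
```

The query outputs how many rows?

Base: emp_id=5 (Uma) at depth 0.
Iteration 1: rows with boss_id in {5} -> Zane (id 9, depth 1).
Iteration 2: rows with boss_id in {9} -> Bob (id 12, depth 2).
Iteration 3: rows with boss_id in {12} -> Nina (id 14, depth 3).
Iteration 4: no rows with boss_id in {14}; recursion stops.
Total rows emitted: 4.

4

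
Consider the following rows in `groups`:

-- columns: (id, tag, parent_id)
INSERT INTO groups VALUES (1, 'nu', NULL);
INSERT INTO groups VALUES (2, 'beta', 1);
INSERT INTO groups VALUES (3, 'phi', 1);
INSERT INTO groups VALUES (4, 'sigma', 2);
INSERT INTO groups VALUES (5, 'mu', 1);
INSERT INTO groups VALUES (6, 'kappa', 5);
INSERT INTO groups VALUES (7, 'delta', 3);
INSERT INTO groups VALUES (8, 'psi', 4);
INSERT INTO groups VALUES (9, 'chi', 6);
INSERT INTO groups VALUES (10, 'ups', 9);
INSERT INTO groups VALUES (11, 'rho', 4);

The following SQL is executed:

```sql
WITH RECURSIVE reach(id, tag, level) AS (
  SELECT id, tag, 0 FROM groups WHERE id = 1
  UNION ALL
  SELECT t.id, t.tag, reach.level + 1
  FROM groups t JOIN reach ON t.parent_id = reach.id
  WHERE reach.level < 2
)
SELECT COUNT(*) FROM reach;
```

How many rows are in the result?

Base: id=1 (nu) at level 0.
Iteration 1: rows with parent_id in {1} -> beta (id 2, level 1), phi (id 3, level 1), mu (id 5, level 1).
Iteration 2: rows with parent_id in {2,3,5} -> sigma (id 4, level 2), kappa (id 6, level 2), delta (id 7, level 2).
Iteration 3: level < 2 fails for all current rows; recursion stops.
Total rows emitted: 7.

7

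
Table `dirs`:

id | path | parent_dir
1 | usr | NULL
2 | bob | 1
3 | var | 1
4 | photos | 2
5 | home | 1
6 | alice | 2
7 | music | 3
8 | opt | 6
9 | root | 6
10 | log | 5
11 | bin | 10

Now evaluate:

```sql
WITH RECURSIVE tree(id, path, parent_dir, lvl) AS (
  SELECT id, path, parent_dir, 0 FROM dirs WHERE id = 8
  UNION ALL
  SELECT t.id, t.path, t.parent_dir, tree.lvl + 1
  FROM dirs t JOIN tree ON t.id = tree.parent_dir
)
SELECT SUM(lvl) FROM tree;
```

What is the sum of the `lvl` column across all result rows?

6

Base: id=8 (opt), parent_dir=6, lvl 0.
Iteration 1: join on id=6 -> alice (id 6, parent_dir=2, lvl 1).
Iteration 2: join on id=2 -> bob (id 2, parent_dir=1, lvl 2).
Iteration 3: join on id=1 -> usr (id 1, parent_dir=NULL, lvl 3).
Iteration 4: parent_dir is NULL; no match; recursion stops.
SUM(lvl) = 0 + 1 + 2 + 3 = 6.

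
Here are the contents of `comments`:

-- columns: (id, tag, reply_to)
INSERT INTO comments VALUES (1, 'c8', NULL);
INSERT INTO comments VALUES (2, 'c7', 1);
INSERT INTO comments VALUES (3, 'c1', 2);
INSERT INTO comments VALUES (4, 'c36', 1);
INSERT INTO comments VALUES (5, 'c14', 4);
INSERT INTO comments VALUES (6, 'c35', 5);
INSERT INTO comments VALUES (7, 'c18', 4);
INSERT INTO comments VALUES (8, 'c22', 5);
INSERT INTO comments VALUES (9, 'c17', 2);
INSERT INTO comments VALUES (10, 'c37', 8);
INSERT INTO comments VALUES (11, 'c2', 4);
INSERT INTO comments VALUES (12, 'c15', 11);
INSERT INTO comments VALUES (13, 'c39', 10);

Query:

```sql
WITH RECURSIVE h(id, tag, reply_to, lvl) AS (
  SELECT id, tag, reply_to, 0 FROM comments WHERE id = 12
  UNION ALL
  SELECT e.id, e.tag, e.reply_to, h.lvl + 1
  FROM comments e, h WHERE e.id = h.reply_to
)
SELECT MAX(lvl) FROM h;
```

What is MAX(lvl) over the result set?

3

Base: id=12 (c15), reply_to=11, lvl 0.
Iteration 1: join on id=11 -> c2 (id 11, reply_to=4, lvl 1).
Iteration 2: join on id=4 -> c36 (id 4, reply_to=1, lvl 2).
Iteration 3: join on id=1 -> c8 (id 1, reply_to=NULL, lvl 3).
Iteration 4: reply_to is NULL; no match; recursion stops.
lvl values: 0, 1, 2, 3; the maximum is 3.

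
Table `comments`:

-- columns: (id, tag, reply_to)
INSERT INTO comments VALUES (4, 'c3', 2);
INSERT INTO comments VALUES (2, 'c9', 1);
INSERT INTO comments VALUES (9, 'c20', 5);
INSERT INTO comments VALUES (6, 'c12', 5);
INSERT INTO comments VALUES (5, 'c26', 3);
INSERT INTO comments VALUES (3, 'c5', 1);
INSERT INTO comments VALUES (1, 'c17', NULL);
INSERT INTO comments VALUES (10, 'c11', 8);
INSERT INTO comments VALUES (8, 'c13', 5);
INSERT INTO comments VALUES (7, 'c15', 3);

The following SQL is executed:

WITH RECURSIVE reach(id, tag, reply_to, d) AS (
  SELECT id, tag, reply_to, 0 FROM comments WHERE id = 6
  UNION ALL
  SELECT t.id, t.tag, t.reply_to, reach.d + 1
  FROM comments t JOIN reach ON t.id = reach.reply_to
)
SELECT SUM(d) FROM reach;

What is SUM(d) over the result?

6

Base: id=6 (c12), reply_to=5, d 0.
Iteration 1: join on id=5 -> c26 (id 5, reply_to=3, d 1).
Iteration 2: join on id=3 -> c5 (id 3, reply_to=1, d 2).
Iteration 3: join on id=1 -> c17 (id 1, reply_to=NULL, d 3).
Iteration 4: reply_to is NULL; no match; recursion stops.
SUM(d) = 0 + 1 + 2 + 3 = 6.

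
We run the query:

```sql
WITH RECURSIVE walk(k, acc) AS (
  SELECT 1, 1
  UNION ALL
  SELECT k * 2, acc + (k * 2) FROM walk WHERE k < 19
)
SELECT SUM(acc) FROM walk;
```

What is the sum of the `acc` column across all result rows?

120

Base: k=1, acc=1.
Iteration 1: 1 < 19 holds -> k = 1 * 2 = 2, acc = 1 + 2 = 3.
Iteration 2: 2 < 19 holds -> k = 2 * 2 = 4, acc = 3 + 4 = 7.
Iteration 3: 4 < 19 holds -> k = 4 * 2 = 8, acc = 7 + 8 = 15.
Iteration 4: 8 < 19 holds -> k = 8 * 2 = 16, acc = 15 + 16 = 31.
Iteration 5: 16 < 19 holds -> k = 16 * 2 = 32, acc = 31 + 32 = 63.
Iteration 6: 32 < 19 fails; recursion stops.
SUM(acc) = 1 + 3 + 7 + 15 + 31 + 63 = 120.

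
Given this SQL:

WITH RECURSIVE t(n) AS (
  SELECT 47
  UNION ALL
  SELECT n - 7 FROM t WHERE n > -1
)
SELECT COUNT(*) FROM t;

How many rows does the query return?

Base: n=47.
Iteration 1: 47 > -1 holds -> n = 47 - 7 = 40.
Iteration 2: 40 > -1 holds -> n = 40 - 7 = 33.
Iteration 3: 33 > -1 holds -> n = 33 - 7 = 26.
Iteration 4: 26 > -1 holds -> n = 26 - 7 = 19.
Iteration 5: 19 > -1 holds -> n = 19 - 7 = 12.
Iteration 6: 12 > -1 holds -> n = 12 - 7 = 5.
Iteration 7: 5 > -1 holds -> n = 5 - 7 = -2.
Iteration 8: -2 > -1 fails; recursion stops.
Total rows emitted: 8.

8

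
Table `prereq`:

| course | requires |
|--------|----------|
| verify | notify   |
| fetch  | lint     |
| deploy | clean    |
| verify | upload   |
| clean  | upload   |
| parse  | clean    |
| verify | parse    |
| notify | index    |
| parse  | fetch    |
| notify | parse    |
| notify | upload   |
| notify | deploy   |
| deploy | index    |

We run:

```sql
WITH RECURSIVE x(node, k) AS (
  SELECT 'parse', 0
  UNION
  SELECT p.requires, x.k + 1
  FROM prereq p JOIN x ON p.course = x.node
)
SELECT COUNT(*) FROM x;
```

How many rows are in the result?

Base: (parse, k=0).
Iteration 1: edges from {parse} -> (clean, k=1), (fetch, k=1).
Iteration 2: edges from {clean,fetch} -> (lint, k=2), (upload, k=2).
Iteration 3: no outgoing edges from {lint,upload}; recursion stops.
Total rows emitted: 5.

5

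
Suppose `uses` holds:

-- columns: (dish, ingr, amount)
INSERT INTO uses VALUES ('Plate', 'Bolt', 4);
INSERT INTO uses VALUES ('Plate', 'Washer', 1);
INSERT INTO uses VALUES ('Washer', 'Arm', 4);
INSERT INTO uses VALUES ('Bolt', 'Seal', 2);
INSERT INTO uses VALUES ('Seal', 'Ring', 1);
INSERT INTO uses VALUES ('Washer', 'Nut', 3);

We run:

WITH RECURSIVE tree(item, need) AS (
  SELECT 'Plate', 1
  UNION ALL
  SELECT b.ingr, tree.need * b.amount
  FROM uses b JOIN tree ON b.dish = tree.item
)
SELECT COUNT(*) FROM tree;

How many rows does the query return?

Base: (Plate, need=1).
Iteration 1: components of {Plate} -> Bolt = 1*4 = 4, Washer = 1*1 = 1.
Iteration 2: components of {Bolt,Washer} -> Arm = 1*4 = 4, Nut = 1*3 = 3, Seal = 4*2 = 8.
Iteration 3: components of {Arm,Nut,Seal} -> Ring = 8*1 = 8.
Iteration 4: no further components; recursion stops.
Total rows emitted: 7.

7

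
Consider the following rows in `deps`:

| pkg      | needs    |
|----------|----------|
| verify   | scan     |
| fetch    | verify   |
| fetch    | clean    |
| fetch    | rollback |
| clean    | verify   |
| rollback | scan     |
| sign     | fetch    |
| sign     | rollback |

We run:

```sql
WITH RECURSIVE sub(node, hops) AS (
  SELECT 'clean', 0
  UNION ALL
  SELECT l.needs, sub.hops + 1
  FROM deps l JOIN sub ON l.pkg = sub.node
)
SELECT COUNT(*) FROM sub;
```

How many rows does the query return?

3

Base: (clean, hops=0).
Iteration 1: edges from {clean} -> (verify, hops=1).
Iteration 2: edges from {verify} -> (scan, hops=2).
Iteration 3: no outgoing edges from {scan}; recursion stops.
Total rows emitted: 3.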